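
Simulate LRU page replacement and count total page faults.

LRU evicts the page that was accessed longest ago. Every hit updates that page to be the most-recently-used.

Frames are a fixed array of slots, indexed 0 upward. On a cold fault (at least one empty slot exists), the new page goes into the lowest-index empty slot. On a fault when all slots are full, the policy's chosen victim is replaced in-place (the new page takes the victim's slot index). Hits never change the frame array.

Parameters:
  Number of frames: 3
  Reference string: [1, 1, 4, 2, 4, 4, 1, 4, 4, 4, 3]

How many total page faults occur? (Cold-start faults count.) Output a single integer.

Answer: 4

Derivation:
Step 0: ref 1 → FAULT, frames=[1,-,-]
Step 1: ref 1 → HIT, frames=[1,-,-]
Step 2: ref 4 → FAULT, frames=[1,4,-]
Step 3: ref 2 → FAULT, frames=[1,4,2]
Step 4: ref 4 → HIT, frames=[1,4,2]
Step 5: ref 4 → HIT, frames=[1,4,2]
Step 6: ref 1 → HIT, frames=[1,4,2]
Step 7: ref 4 → HIT, frames=[1,4,2]
Step 8: ref 4 → HIT, frames=[1,4,2]
Step 9: ref 4 → HIT, frames=[1,4,2]
Step 10: ref 3 → FAULT (evict 2), frames=[1,4,3]
Total faults: 4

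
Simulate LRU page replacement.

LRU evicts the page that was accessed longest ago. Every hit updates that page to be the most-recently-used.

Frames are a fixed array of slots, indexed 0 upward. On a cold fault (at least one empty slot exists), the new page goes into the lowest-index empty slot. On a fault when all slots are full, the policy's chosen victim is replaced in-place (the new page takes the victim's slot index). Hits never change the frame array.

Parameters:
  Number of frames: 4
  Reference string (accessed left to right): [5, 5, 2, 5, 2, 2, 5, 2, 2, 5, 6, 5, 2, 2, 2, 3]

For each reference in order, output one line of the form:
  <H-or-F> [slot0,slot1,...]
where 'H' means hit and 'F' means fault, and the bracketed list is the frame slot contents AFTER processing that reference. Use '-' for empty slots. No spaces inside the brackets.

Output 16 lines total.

F [5,-,-,-]
H [5,-,-,-]
F [5,2,-,-]
H [5,2,-,-]
H [5,2,-,-]
H [5,2,-,-]
H [5,2,-,-]
H [5,2,-,-]
H [5,2,-,-]
H [5,2,-,-]
F [5,2,6,-]
H [5,2,6,-]
H [5,2,6,-]
H [5,2,6,-]
H [5,2,6,-]
F [5,2,6,3]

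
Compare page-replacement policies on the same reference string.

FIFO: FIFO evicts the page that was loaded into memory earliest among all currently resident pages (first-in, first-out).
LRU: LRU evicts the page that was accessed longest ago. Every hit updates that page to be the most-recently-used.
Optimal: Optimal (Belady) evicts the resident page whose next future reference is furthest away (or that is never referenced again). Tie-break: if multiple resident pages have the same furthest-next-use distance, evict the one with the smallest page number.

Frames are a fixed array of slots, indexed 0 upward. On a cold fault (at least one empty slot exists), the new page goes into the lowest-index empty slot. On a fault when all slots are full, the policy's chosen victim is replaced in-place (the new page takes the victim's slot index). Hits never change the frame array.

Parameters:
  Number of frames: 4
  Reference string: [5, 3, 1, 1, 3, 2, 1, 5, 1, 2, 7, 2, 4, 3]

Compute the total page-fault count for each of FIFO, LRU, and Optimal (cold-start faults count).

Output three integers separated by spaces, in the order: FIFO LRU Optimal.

Answer: 7 7 6

Derivation:
--- FIFO ---
  step 0: ref 5 -> FAULT, frames=[5,-,-,-] (faults so far: 1)
  step 1: ref 3 -> FAULT, frames=[5,3,-,-] (faults so far: 2)
  step 2: ref 1 -> FAULT, frames=[5,3,1,-] (faults so far: 3)
  step 3: ref 1 -> HIT, frames=[5,3,1,-] (faults so far: 3)
  step 4: ref 3 -> HIT, frames=[5,3,1,-] (faults so far: 3)
  step 5: ref 2 -> FAULT, frames=[5,3,1,2] (faults so far: 4)
  step 6: ref 1 -> HIT, frames=[5,3,1,2] (faults so far: 4)
  step 7: ref 5 -> HIT, frames=[5,3,1,2] (faults so far: 4)
  step 8: ref 1 -> HIT, frames=[5,3,1,2] (faults so far: 4)
  step 9: ref 2 -> HIT, frames=[5,3,1,2] (faults so far: 4)
  step 10: ref 7 -> FAULT, evict 5, frames=[7,3,1,2] (faults so far: 5)
  step 11: ref 2 -> HIT, frames=[7,3,1,2] (faults so far: 5)
  step 12: ref 4 -> FAULT, evict 3, frames=[7,4,1,2] (faults so far: 6)
  step 13: ref 3 -> FAULT, evict 1, frames=[7,4,3,2] (faults so far: 7)
  FIFO total faults: 7
--- LRU ---
  step 0: ref 5 -> FAULT, frames=[5,-,-,-] (faults so far: 1)
  step 1: ref 3 -> FAULT, frames=[5,3,-,-] (faults so far: 2)
  step 2: ref 1 -> FAULT, frames=[5,3,1,-] (faults so far: 3)
  step 3: ref 1 -> HIT, frames=[5,3,1,-] (faults so far: 3)
  step 4: ref 3 -> HIT, frames=[5,3,1,-] (faults so far: 3)
  step 5: ref 2 -> FAULT, frames=[5,3,1,2] (faults so far: 4)
  step 6: ref 1 -> HIT, frames=[5,3,1,2] (faults so far: 4)
  step 7: ref 5 -> HIT, frames=[5,3,1,2] (faults so far: 4)
  step 8: ref 1 -> HIT, frames=[5,3,1,2] (faults so far: 4)
  step 9: ref 2 -> HIT, frames=[5,3,1,2] (faults so far: 4)
  step 10: ref 7 -> FAULT, evict 3, frames=[5,7,1,2] (faults so far: 5)
  step 11: ref 2 -> HIT, frames=[5,7,1,2] (faults so far: 5)
  step 12: ref 4 -> FAULT, evict 5, frames=[4,7,1,2] (faults so far: 6)
  step 13: ref 3 -> FAULT, evict 1, frames=[4,7,3,2] (faults so far: 7)
  LRU total faults: 7
--- Optimal ---
  step 0: ref 5 -> FAULT, frames=[5,-,-,-] (faults so far: 1)
  step 1: ref 3 -> FAULT, frames=[5,3,-,-] (faults so far: 2)
  step 2: ref 1 -> FAULT, frames=[5,3,1,-] (faults so far: 3)
  step 3: ref 1 -> HIT, frames=[5,3,1,-] (faults so far: 3)
  step 4: ref 3 -> HIT, frames=[5,3,1,-] (faults so far: 3)
  step 5: ref 2 -> FAULT, frames=[5,3,1,2] (faults so far: 4)
  step 6: ref 1 -> HIT, frames=[5,3,1,2] (faults so far: 4)
  step 7: ref 5 -> HIT, frames=[5,3,1,2] (faults so far: 4)
  step 8: ref 1 -> HIT, frames=[5,3,1,2] (faults so far: 4)
  step 9: ref 2 -> HIT, frames=[5,3,1,2] (faults so far: 4)
  step 10: ref 7 -> FAULT, evict 1, frames=[5,3,7,2] (faults so far: 5)
  step 11: ref 2 -> HIT, frames=[5,3,7,2] (faults so far: 5)
  step 12: ref 4 -> FAULT, evict 2, frames=[5,3,7,4] (faults so far: 6)
  step 13: ref 3 -> HIT, frames=[5,3,7,4] (faults so far: 6)
  Optimal total faults: 6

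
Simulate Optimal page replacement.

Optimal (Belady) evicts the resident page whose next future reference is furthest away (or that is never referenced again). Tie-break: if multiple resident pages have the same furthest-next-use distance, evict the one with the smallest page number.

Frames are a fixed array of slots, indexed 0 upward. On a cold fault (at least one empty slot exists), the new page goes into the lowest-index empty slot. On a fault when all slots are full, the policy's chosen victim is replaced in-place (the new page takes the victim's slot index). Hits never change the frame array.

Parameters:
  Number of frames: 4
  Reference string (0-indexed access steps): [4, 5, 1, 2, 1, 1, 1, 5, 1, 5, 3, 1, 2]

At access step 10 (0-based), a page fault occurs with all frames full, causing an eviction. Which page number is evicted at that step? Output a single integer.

Answer: 4

Derivation:
Step 0: ref 4 -> FAULT, frames=[4,-,-,-]
Step 1: ref 5 -> FAULT, frames=[4,5,-,-]
Step 2: ref 1 -> FAULT, frames=[4,5,1,-]
Step 3: ref 2 -> FAULT, frames=[4,5,1,2]
Step 4: ref 1 -> HIT, frames=[4,5,1,2]
Step 5: ref 1 -> HIT, frames=[4,5,1,2]
Step 6: ref 1 -> HIT, frames=[4,5,1,2]
Step 7: ref 5 -> HIT, frames=[4,5,1,2]
Step 8: ref 1 -> HIT, frames=[4,5,1,2]
Step 9: ref 5 -> HIT, frames=[4,5,1,2]
Step 10: ref 3 -> FAULT, evict 4, frames=[3,5,1,2]
At step 10: evicted page 4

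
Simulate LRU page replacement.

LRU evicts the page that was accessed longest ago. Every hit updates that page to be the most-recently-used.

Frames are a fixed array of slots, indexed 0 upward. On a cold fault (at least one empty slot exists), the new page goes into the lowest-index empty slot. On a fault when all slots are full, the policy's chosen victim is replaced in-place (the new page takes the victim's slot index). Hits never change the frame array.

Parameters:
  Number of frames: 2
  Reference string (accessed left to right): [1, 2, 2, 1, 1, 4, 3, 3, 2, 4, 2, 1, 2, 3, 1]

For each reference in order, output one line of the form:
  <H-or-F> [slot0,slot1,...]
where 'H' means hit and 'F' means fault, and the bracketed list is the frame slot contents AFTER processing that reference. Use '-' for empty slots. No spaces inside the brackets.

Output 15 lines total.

F [1,-]
F [1,2]
H [1,2]
H [1,2]
H [1,2]
F [1,4]
F [3,4]
H [3,4]
F [3,2]
F [4,2]
H [4,2]
F [1,2]
H [1,2]
F [3,2]
F [3,1]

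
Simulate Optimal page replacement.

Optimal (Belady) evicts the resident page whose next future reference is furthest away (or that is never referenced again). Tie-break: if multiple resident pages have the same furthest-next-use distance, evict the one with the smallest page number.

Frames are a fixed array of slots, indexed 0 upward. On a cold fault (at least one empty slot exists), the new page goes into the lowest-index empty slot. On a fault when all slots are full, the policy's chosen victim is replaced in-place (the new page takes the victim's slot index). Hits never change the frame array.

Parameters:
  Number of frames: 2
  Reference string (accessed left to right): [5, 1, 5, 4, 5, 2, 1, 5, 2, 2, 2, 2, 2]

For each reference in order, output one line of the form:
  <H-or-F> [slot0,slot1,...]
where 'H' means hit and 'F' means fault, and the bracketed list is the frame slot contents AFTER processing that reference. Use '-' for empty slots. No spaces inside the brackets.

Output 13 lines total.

F [5,-]
F [5,1]
H [5,1]
F [5,4]
H [5,4]
F [5,2]
F [5,1]
H [5,1]
F [5,2]
H [5,2]
H [5,2]
H [5,2]
H [5,2]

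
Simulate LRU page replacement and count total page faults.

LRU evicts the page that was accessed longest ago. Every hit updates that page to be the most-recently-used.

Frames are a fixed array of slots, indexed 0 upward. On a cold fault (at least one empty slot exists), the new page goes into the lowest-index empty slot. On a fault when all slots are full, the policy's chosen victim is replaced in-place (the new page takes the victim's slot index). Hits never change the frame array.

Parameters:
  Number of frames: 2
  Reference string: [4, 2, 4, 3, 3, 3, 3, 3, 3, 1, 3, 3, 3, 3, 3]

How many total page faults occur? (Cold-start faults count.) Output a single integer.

Answer: 4

Derivation:
Step 0: ref 4 → FAULT, frames=[4,-]
Step 1: ref 2 → FAULT, frames=[4,2]
Step 2: ref 4 → HIT, frames=[4,2]
Step 3: ref 3 → FAULT (evict 2), frames=[4,3]
Step 4: ref 3 → HIT, frames=[4,3]
Step 5: ref 3 → HIT, frames=[4,3]
Step 6: ref 3 → HIT, frames=[4,3]
Step 7: ref 3 → HIT, frames=[4,3]
Step 8: ref 3 → HIT, frames=[4,3]
Step 9: ref 1 → FAULT (evict 4), frames=[1,3]
Step 10: ref 3 → HIT, frames=[1,3]
Step 11: ref 3 → HIT, frames=[1,3]
Step 12: ref 3 → HIT, frames=[1,3]
Step 13: ref 3 → HIT, frames=[1,3]
Step 14: ref 3 → HIT, frames=[1,3]
Total faults: 4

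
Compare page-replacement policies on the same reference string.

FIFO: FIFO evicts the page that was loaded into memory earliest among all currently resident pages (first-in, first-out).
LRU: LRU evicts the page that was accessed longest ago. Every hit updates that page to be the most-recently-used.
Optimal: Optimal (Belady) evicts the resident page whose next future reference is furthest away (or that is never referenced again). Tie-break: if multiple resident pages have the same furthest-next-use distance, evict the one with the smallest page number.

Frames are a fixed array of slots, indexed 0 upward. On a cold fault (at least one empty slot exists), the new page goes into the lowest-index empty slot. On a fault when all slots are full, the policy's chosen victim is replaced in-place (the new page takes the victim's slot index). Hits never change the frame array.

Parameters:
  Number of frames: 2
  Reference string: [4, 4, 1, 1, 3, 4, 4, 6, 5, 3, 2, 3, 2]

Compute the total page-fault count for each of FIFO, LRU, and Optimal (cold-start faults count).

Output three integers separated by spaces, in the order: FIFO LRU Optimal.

Answer: 8 8 6

Derivation:
--- FIFO ---
  step 0: ref 4 -> FAULT, frames=[4,-] (faults so far: 1)
  step 1: ref 4 -> HIT, frames=[4,-] (faults so far: 1)
  step 2: ref 1 -> FAULT, frames=[4,1] (faults so far: 2)
  step 3: ref 1 -> HIT, frames=[4,1] (faults so far: 2)
  step 4: ref 3 -> FAULT, evict 4, frames=[3,1] (faults so far: 3)
  step 5: ref 4 -> FAULT, evict 1, frames=[3,4] (faults so far: 4)
  step 6: ref 4 -> HIT, frames=[3,4] (faults so far: 4)
  step 7: ref 6 -> FAULT, evict 3, frames=[6,4] (faults so far: 5)
  step 8: ref 5 -> FAULT, evict 4, frames=[6,5] (faults so far: 6)
  step 9: ref 3 -> FAULT, evict 6, frames=[3,5] (faults so far: 7)
  step 10: ref 2 -> FAULT, evict 5, frames=[3,2] (faults so far: 8)
  step 11: ref 3 -> HIT, frames=[3,2] (faults so far: 8)
  step 12: ref 2 -> HIT, frames=[3,2] (faults so far: 8)
  FIFO total faults: 8
--- LRU ---
  step 0: ref 4 -> FAULT, frames=[4,-] (faults so far: 1)
  step 1: ref 4 -> HIT, frames=[4,-] (faults so far: 1)
  step 2: ref 1 -> FAULT, frames=[4,1] (faults so far: 2)
  step 3: ref 1 -> HIT, frames=[4,1] (faults so far: 2)
  step 4: ref 3 -> FAULT, evict 4, frames=[3,1] (faults so far: 3)
  step 5: ref 4 -> FAULT, evict 1, frames=[3,4] (faults so far: 4)
  step 6: ref 4 -> HIT, frames=[3,4] (faults so far: 4)
  step 7: ref 6 -> FAULT, evict 3, frames=[6,4] (faults so far: 5)
  step 8: ref 5 -> FAULT, evict 4, frames=[6,5] (faults so far: 6)
  step 9: ref 3 -> FAULT, evict 6, frames=[3,5] (faults so far: 7)
  step 10: ref 2 -> FAULT, evict 5, frames=[3,2] (faults so far: 8)
  step 11: ref 3 -> HIT, frames=[3,2] (faults so far: 8)
  step 12: ref 2 -> HIT, frames=[3,2] (faults so far: 8)
  LRU total faults: 8
--- Optimal ---
  step 0: ref 4 -> FAULT, frames=[4,-] (faults so far: 1)
  step 1: ref 4 -> HIT, frames=[4,-] (faults so far: 1)
  step 2: ref 1 -> FAULT, frames=[4,1] (faults so far: 2)
  step 3: ref 1 -> HIT, frames=[4,1] (faults so far: 2)
  step 4: ref 3 -> FAULT, evict 1, frames=[4,3] (faults so far: 3)
  step 5: ref 4 -> HIT, frames=[4,3] (faults so far: 3)
  step 6: ref 4 -> HIT, frames=[4,3] (faults so far: 3)
  step 7: ref 6 -> FAULT, evict 4, frames=[6,3] (faults so far: 4)
  step 8: ref 5 -> FAULT, evict 6, frames=[5,3] (faults so far: 5)
  step 9: ref 3 -> HIT, frames=[5,3] (faults so far: 5)
  step 10: ref 2 -> FAULT, evict 5, frames=[2,3] (faults so far: 6)
  step 11: ref 3 -> HIT, frames=[2,3] (faults so far: 6)
  step 12: ref 2 -> HIT, frames=[2,3] (faults so far: 6)
  Optimal total faults: 6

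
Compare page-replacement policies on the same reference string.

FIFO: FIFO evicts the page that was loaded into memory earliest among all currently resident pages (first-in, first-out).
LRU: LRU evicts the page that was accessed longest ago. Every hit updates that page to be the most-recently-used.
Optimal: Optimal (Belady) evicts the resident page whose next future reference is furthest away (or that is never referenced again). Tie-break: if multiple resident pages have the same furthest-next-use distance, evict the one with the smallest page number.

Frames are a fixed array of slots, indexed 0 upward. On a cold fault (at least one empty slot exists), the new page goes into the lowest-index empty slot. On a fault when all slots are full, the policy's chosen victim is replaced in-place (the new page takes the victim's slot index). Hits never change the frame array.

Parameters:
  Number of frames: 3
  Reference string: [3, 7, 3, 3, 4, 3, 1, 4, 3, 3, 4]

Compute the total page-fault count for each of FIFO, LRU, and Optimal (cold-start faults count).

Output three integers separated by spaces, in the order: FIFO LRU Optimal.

--- FIFO ---
  step 0: ref 3 -> FAULT, frames=[3,-,-] (faults so far: 1)
  step 1: ref 7 -> FAULT, frames=[3,7,-] (faults so far: 2)
  step 2: ref 3 -> HIT, frames=[3,7,-] (faults so far: 2)
  step 3: ref 3 -> HIT, frames=[3,7,-] (faults so far: 2)
  step 4: ref 4 -> FAULT, frames=[3,7,4] (faults so far: 3)
  step 5: ref 3 -> HIT, frames=[3,7,4] (faults so far: 3)
  step 6: ref 1 -> FAULT, evict 3, frames=[1,7,4] (faults so far: 4)
  step 7: ref 4 -> HIT, frames=[1,7,4] (faults so far: 4)
  step 8: ref 3 -> FAULT, evict 7, frames=[1,3,4] (faults so far: 5)
  step 9: ref 3 -> HIT, frames=[1,3,4] (faults so far: 5)
  step 10: ref 4 -> HIT, frames=[1,3,4] (faults so far: 5)
  FIFO total faults: 5
--- LRU ---
  step 0: ref 3 -> FAULT, frames=[3,-,-] (faults so far: 1)
  step 1: ref 7 -> FAULT, frames=[3,7,-] (faults so far: 2)
  step 2: ref 3 -> HIT, frames=[3,7,-] (faults so far: 2)
  step 3: ref 3 -> HIT, frames=[3,7,-] (faults so far: 2)
  step 4: ref 4 -> FAULT, frames=[3,7,4] (faults so far: 3)
  step 5: ref 3 -> HIT, frames=[3,7,4] (faults so far: 3)
  step 6: ref 1 -> FAULT, evict 7, frames=[3,1,4] (faults so far: 4)
  step 7: ref 4 -> HIT, frames=[3,1,4] (faults so far: 4)
  step 8: ref 3 -> HIT, frames=[3,1,4] (faults so far: 4)
  step 9: ref 3 -> HIT, frames=[3,1,4] (faults so far: 4)
  step 10: ref 4 -> HIT, frames=[3,1,4] (faults so far: 4)
  LRU total faults: 4
--- Optimal ---
  step 0: ref 3 -> FAULT, frames=[3,-,-] (faults so far: 1)
  step 1: ref 7 -> FAULT, frames=[3,7,-] (faults so far: 2)
  step 2: ref 3 -> HIT, frames=[3,7,-] (faults so far: 2)
  step 3: ref 3 -> HIT, frames=[3,7,-] (faults so far: 2)
  step 4: ref 4 -> FAULT, frames=[3,7,4] (faults so far: 3)
  step 5: ref 3 -> HIT, frames=[3,7,4] (faults so far: 3)
  step 6: ref 1 -> FAULT, evict 7, frames=[3,1,4] (faults so far: 4)
  step 7: ref 4 -> HIT, frames=[3,1,4] (faults so far: 4)
  step 8: ref 3 -> HIT, frames=[3,1,4] (faults so far: 4)
  step 9: ref 3 -> HIT, frames=[3,1,4] (faults so far: 4)
  step 10: ref 4 -> HIT, frames=[3,1,4] (faults so far: 4)
  Optimal total faults: 4

Answer: 5 4 4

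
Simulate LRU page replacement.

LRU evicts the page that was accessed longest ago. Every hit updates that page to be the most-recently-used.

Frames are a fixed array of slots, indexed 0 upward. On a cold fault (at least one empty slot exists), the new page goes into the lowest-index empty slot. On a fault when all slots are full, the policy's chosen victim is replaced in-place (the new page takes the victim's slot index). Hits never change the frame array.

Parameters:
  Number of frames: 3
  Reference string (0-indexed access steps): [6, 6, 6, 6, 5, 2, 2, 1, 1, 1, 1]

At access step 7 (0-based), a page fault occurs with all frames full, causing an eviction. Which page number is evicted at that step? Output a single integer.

Answer: 6

Derivation:
Step 0: ref 6 -> FAULT, frames=[6,-,-]
Step 1: ref 6 -> HIT, frames=[6,-,-]
Step 2: ref 6 -> HIT, frames=[6,-,-]
Step 3: ref 6 -> HIT, frames=[6,-,-]
Step 4: ref 5 -> FAULT, frames=[6,5,-]
Step 5: ref 2 -> FAULT, frames=[6,5,2]
Step 6: ref 2 -> HIT, frames=[6,5,2]
Step 7: ref 1 -> FAULT, evict 6, frames=[1,5,2]
At step 7: evicted page 6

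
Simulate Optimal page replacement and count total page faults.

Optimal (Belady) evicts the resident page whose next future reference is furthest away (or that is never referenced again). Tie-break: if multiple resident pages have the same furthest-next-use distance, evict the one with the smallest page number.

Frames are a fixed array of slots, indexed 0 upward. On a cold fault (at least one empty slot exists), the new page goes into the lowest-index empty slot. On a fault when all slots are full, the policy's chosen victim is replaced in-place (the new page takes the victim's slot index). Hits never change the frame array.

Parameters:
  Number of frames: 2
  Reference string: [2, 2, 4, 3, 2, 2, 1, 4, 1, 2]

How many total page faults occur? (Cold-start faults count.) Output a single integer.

Step 0: ref 2 → FAULT, frames=[2,-]
Step 1: ref 2 → HIT, frames=[2,-]
Step 2: ref 4 → FAULT, frames=[2,4]
Step 3: ref 3 → FAULT (evict 4), frames=[2,3]
Step 4: ref 2 → HIT, frames=[2,3]
Step 5: ref 2 → HIT, frames=[2,3]
Step 6: ref 1 → FAULT (evict 3), frames=[2,1]
Step 7: ref 4 → FAULT (evict 2), frames=[4,1]
Step 8: ref 1 → HIT, frames=[4,1]
Step 9: ref 2 → FAULT (evict 1), frames=[4,2]
Total faults: 6

Answer: 6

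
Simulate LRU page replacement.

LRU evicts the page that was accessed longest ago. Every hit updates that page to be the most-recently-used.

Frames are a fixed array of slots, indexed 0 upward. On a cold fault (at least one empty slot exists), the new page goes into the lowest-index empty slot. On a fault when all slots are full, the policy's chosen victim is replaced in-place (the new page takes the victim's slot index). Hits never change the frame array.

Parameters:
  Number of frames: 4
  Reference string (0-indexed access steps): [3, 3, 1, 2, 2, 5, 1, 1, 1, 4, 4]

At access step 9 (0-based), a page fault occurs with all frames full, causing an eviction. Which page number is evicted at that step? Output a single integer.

Answer: 3

Derivation:
Step 0: ref 3 -> FAULT, frames=[3,-,-,-]
Step 1: ref 3 -> HIT, frames=[3,-,-,-]
Step 2: ref 1 -> FAULT, frames=[3,1,-,-]
Step 3: ref 2 -> FAULT, frames=[3,1,2,-]
Step 4: ref 2 -> HIT, frames=[3,1,2,-]
Step 5: ref 5 -> FAULT, frames=[3,1,2,5]
Step 6: ref 1 -> HIT, frames=[3,1,2,5]
Step 7: ref 1 -> HIT, frames=[3,1,2,5]
Step 8: ref 1 -> HIT, frames=[3,1,2,5]
Step 9: ref 4 -> FAULT, evict 3, frames=[4,1,2,5]
At step 9: evicted page 3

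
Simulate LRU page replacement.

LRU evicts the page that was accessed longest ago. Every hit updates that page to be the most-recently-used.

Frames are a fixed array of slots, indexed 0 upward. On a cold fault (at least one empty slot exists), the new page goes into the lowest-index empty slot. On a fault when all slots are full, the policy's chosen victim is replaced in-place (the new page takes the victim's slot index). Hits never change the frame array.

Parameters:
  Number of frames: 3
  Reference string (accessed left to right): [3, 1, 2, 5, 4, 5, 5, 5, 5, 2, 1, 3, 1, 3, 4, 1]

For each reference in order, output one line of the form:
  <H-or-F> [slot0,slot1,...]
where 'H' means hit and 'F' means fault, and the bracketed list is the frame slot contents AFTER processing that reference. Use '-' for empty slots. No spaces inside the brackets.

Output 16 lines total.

F [3,-,-]
F [3,1,-]
F [3,1,2]
F [5,1,2]
F [5,4,2]
H [5,4,2]
H [5,4,2]
H [5,4,2]
H [5,4,2]
H [5,4,2]
F [5,1,2]
F [3,1,2]
H [3,1,2]
H [3,1,2]
F [3,1,4]
H [3,1,4]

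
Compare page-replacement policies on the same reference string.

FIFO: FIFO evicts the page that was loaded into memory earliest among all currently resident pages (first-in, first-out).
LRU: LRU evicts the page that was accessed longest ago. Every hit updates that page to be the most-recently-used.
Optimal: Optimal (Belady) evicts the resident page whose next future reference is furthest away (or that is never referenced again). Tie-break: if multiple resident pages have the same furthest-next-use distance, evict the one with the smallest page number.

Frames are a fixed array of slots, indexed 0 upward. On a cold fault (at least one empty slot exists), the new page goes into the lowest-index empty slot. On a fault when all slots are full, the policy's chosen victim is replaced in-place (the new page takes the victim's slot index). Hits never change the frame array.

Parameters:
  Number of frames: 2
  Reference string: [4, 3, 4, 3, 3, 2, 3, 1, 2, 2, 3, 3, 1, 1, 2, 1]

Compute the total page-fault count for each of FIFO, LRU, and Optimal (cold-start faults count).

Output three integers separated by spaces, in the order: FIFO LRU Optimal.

Answer: 7 8 6

Derivation:
--- FIFO ---
  step 0: ref 4 -> FAULT, frames=[4,-] (faults so far: 1)
  step 1: ref 3 -> FAULT, frames=[4,3] (faults so far: 2)
  step 2: ref 4 -> HIT, frames=[4,3] (faults so far: 2)
  step 3: ref 3 -> HIT, frames=[4,3] (faults so far: 2)
  step 4: ref 3 -> HIT, frames=[4,3] (faults so far: 2)
  step 5: ref 2 -> FAULT, evict 4, frames=[2,3] (faults so far: 3)
  step 6: ref 3 -> HIT, frames=[2,3] (faults so far: 3)
  step 7: ref 1 -> FAULT, evict 3, frames=[2,1] (faults so far: 4)
  step 8: ref 2 -> HIT, frames=[2,1] (faults so far: 4)
  step 9: ref 2 -> HIT, frames=[2,1] (faults so far: 4)
  step 10: ref 3 -> FAULT, evict 2, frames=[3,1] (faults so far: 5)
  step 11: ref 3 -> HIT, frames=[3,1] (faults so far: 5)
  step 12: ref 1 -> HIT, frames=[3,1] (faults so far: 5)
  step 13: ref 1 -> HIT, frames=[3,1] (faults so far: 5)
  step 14: ref 2 -> FAULT, evict 1, frames=[3,2] (faults so far: 6)
  step 15: ref 1 -> FAULT, evict 3, frames=[1,2] (faults so far: 7)
  FIFO total faults: 7
--- LRU ---
  step 0: ref 4 -> FAULT, frames=[4,-] (faults so far: 1)
  step 1: ref 3 -> FAULT, frames=[4,3] (faults so far: 2)
  step 2: ref 4 -> HIT, frames=[4,3] (faults so far: 2)
  step 3: ref 3 -> HIT, frames=[4,3] (faults so far: 2)
  step 4: ref 3 -> HIT, frames=[4,3] (faults so far: 2)
  step 5: ref 2 -> FAULT, evict 4, frames=[2,3] (faults so far: 3)
  step 6: ref 3 -> HIT, frames=[2,3] (faults so far: 3)
  step 7: ref 1 -> FAULT, evict 2, frames=[1,3] (faults so far: 4)
  step 8: ref 2 -> FAULT, evict 3, frames=[1,2] (faults so far: 5)
  step 9: ref 2 -> HIT, frames=[1,2] (faults so far: 5)
  step 10: ref 3 -> FAULT, evict 1, frames=[3,2] (faults so far: 6)
  step 11: ref 3 -> HIT, frames=[3,2] (faults so far: 6)
  step 12: ref 1 -> FAULT, evict 2, frames=[3,1] (faults so far: 7)
  step 13: ref 1 -> HIT, frames=[3,1] (faults so far: 7)
  step 14: ref 2 -> FAULT, evict 3, frames=[2,1] (faults so far: 8)
  step 15: ref 1 -> HIT, frames=[2,1] (faults so far: 8)
  LRU total faults: 8
--- Optimal ---
  step 0: ref 4 -> FAULT, frames=[4,-] (faults so far: 1)
  step 1: ref 3 -> FAULT, frames=[4,3] (faults so far: 2)
  step 2: ref 4 -> HIT, frames=[4,3] (faults so far: 2)
  step 3: ref 3 -> HIT, frames=[4,3] (faults so far: 2)
  step 4: ref 3 -> HIT, frames=[4,3] (faults so far: 2)
  step 5: ref 2 -> FAULT, evict 4, frames=[2,3] (faults so far: 3)
  step 6: ref 3 -> HIT, frames=[2,3] (faults so far: 3)
  step 7: ref 1 -> FAULT, evict 3, frames=[2,1] (faults so far: 4)
  step 8: ref 2 -> HIT, frames=[2,1] (faults so far: 4)
  step 9: ref 2 -> HIT, frames=[2,1] (faults so far: 4)
  step 10: ref 3 -> FAULT, evict 2, frames=[3,1] (faults so far: 5)
  step 11: ref 3 -> HIT, frames=[3,1] (faults so far: 5)
  step 12: ref 1 -> HIT, frames=[3,1] (faults so far: 5)
  step 13: ref 1 -> HIT, frames=[3,1] (faults so far: 5)
  step 14: ref 2 -> FAULT, evict 3, frames=[2,1] (faults so far: 6)
  step 15: ref 1 -> HIT, frames=[2,1] (faults so far: 6)
  Optimal total faults: 6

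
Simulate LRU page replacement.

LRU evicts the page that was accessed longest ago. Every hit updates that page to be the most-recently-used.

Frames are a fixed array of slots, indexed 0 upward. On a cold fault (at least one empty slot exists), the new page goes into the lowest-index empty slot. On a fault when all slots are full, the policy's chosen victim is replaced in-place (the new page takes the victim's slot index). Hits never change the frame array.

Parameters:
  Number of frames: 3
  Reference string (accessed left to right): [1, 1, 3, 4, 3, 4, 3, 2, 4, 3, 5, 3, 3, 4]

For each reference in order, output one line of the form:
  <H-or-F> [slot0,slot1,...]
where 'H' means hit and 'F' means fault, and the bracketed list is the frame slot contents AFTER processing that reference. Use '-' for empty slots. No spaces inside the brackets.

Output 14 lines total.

F [1,-,-]
H [1,-,-]
F [1,3,-]
F [1,3,4]
H [1,3,4]
H [1,3,4]
H [1,3,4]
F [2,3,4]
H [2,3,4]
H [2,3,4]
F [5,3,4]
H [5,3,4]
H [5,3,4]
H [5,3,4]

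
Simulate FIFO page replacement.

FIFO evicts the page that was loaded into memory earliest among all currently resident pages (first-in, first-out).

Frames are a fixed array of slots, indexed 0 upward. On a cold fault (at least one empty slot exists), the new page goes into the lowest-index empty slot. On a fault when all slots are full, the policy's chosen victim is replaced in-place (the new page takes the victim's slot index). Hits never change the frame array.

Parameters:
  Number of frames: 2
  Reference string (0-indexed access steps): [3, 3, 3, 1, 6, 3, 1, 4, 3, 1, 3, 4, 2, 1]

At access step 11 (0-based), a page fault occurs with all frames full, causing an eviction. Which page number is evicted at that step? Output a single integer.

Answer: 3

Derivation:
Step 0: ref 3 -> FAULT, frames=[3,-]
Step 1: ref 3 -> HIT, frames=[3,-]
Step 2: ref 3 -> HIT, frames=[3,-]
Step 3: ref 1 -> FAULT, frames=[3,1]
Step 4: ref 6 -> FAULT, evict 3, frames=[6,1]
Step 5: ref 3 -> FAULT, evict 1, frames=[6,3]
Step 6: ref 1 -> FAULT, evict 6, frames=[1,3]
Step 7: ref 4 -> FAULT, evict 3, frames=[1,4]
Step 8: ref 3 -> FAULT, evict 1, frames=[3,4]
Step 9: ref 1 -> FAULT, evict 4, frames=[3,1]
Step 10: ref 3 -> HIT, frames=[3,1]
Step 11: ref 4 -> FAULT, evict 3, frames=[4,1]
At step 11: evicted page 3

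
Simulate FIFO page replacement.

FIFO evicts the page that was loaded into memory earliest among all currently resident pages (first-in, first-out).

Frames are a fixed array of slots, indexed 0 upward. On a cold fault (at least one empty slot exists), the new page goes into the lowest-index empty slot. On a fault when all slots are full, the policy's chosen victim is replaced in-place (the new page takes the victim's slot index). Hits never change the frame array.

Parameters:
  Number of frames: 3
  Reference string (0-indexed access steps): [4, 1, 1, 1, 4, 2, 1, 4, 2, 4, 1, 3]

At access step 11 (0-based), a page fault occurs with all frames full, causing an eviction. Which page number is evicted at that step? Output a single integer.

Step 0: ref 4 -> FAULT, frames=[4,-,-]
Step 1: ref 1 -> FAULT, frames=[4,1,-]
Step 2: ref 1 -> HIT, frames=[4,1,-]
Step 3: ref 1 -> HIT, frames=[4,1,-]
Step 4: ref 4 -> HIT, frames=[4,1,-]
Step 5: ref 2 -> FAULT, frames=[4,1,2]
Step 6: ref 1 -> HIT, frames=[4,1,2]
Step 7: ref 4 -> HIT, frames=[4,1,2]
Step 8: ref 2 -> HIT, frames=[4,1,2]
Step 9: ref 4 -> HIT, frames=[4,1,2]
Step 10: ref 1 -> HIT, frames=[4,1,2]
Step 11: ref 3 -> FAULT, evict 4, frames=[3,1,2]
At step 11: evicted page 4

Answer: 4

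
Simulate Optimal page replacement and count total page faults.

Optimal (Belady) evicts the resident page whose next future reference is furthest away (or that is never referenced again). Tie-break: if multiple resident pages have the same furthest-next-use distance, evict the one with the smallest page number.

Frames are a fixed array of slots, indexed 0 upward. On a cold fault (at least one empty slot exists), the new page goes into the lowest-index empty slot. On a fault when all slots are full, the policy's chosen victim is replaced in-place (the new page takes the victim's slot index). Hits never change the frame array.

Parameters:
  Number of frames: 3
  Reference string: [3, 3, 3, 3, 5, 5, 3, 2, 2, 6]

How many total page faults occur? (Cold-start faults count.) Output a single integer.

Step 0: ref 3 → FAULT, frames=[3,-,-]
Step 1: ref 3 → HIT, frames=[3,-,-]
Step 2: ref 3 → HIT, frames=[3,-,-]
Step 3: ref 3 → HIT, frames=[3,-,-]
Step 4: ref 5 → FAULT, frames=[3,5,-]
Step 5: ref 5 → HIT, frames=[3,5,-]
Step 6: ref 3 → HIT, frames=[3,5,-]
Step 7: ref 2 → FAULT, frames=[3,5,2]
Step 8: ref 2 → HIT, frames=[3,5,2]
Step 9: ref 6 → FAULT (evict 2), frames=[3,5,6]
Total faults: 4

Answer: 4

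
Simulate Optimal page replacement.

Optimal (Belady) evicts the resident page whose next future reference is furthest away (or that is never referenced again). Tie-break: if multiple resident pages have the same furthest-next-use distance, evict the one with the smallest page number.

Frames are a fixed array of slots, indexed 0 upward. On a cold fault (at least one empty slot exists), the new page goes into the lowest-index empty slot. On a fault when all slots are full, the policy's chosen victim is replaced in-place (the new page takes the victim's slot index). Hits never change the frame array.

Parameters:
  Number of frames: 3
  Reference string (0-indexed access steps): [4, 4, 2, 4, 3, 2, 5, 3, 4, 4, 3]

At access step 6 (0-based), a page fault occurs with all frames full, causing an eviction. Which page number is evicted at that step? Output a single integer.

Step 0: ref 4 -> FAULT, frames=[4,-,-]
Step 1: ref 4 -> HIT, frames=[4,-,-]
Step 2: ref 2 -> FAULT, frames=[4,2,-]
Step 3: ref 4 -> HIT, frames=[4,2,-]
Step 4: ref 3 -> FAULT, frames=[4,2,3]
Step 5: ref 2 -> HIT, frames=[4,2,3]
Step 6: ref 5 -> FAULT, evict 2, frames=[4,5,3]
At step 6: evicted page 2

Answer: 2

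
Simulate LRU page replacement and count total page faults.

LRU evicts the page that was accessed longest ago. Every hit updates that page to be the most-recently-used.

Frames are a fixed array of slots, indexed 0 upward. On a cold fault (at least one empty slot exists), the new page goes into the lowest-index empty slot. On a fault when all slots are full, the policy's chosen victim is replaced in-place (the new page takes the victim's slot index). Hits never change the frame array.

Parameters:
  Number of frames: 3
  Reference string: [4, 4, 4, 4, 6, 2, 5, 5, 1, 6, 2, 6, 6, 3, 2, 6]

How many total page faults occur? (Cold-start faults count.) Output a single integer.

Step 0: ref 4 → FAULT, frames=[4,-,-]
Step 1: ref 4 → HIT, frames=[4,-,-]
Step 2: ref 4 → HIT, frames=[4,-,-]
Step 3: ref 4 → HIT, frames=[4,-,-]
Step 4: ref 6 → FAULT, frames=[4,6,-]
Step 5: ref 2 → FAULT, frames=[4,6,2]
Step 6: ref 5 → FAULT (evict 4), frames=[5,6,2]
Step 7: ref 5 → HIT, frames=[5,6,2]
Step 8: ref 1 → FAULT (evict 6), frames=[5,1,2]
Step 9: ref 6 → FAULT (evict 2), frames=[5,1,6]
Step 10: ref 2 → FAULT (evict 5), frames=[2,1,6]
Step 11: ref 6 → HIT, frames=[2,1,6]
Step 12: ref 6 → HIT, frames=[2,1,6]
Step 13: ref 3 → FAULT (evict 1), frames=[2,3,6]
Step 14: ref 2 → HIT, frames=[2,3,6]
Step 15: ref 6 → HIT, frames=[2,3,6]
Total faults: 8

Answer: 8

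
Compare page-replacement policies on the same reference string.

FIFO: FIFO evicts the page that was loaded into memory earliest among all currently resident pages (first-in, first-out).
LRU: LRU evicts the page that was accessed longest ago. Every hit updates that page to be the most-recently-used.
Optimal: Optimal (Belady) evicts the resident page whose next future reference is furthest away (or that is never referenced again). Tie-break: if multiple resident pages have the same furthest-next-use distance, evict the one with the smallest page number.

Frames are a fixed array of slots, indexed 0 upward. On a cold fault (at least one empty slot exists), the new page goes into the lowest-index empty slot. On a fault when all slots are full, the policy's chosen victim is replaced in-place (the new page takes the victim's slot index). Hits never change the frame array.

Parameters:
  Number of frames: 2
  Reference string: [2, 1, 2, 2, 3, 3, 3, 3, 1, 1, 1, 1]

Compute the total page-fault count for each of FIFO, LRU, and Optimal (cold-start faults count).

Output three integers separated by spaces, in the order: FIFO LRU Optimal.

Answer: 3 4 3

Derivation:
--- FIFO ---
  step 0: ref 2 -> FAULT, frames=[2,-] (faults so far: 1)
  step 1: ref 1 -> FAULT, frames=[2,1] (faults so far: 2)
  step 2: ref 2 -> HIT, frames=[2,1] (faults so far: 2)
  step 3: ref 2 -> HIT, frames=[2,1] (faults so far: 2)
  step 4: ref 3 -> FAULT, evict 2, frames=[3,1] (faults so far: 3)
  step 5: ref 3 -> HIT, frames=[3,1] (faults so far: 3)
  step 6: ref 3 -> HIT, frames=[3,1] (faults so far: 3)
  step 7: ref 3 -> HIT, frames=[3,1] (faults so far: 3)
  step 8: ref 1 -> HIT, frames=[3,1] (faults so far: 3)
  step 9: ref 1 -> HIT, frames=[3,1] (faults so far: 3)
  step 10: ref 1 -> HIT, frames=[3,1] (faults so far: 3)
  step 11: ref 1 -> HIT, frames=[3,1] (faults so far: 3)
  FIFO total faults: 3
--- LRU ---
  step 0: ref 2 -> FAULT, frames=[2,-] (faults so far: 1)
  step 1: ref 1 -> FAULT, frames=[2,1] (faults so far: 2)
  step 2: ref 2 -> HIT, frames=[2,1] (faults so far: 2)
  step 3: ref 2 -> HIT, frames=[2,1] (faults so far: 2)
  step 4: ref 3 -> FAULT, evict 1, frames=[2,3] (faults so far: 3)
  step 5: ref 3 -> HIT, frames=[2,3] (faults so far: 3)
  step 6: ref 3 -> HIT, frames=[2,3] (faults so far: 3)
  step 7: ref 3 -> HIT, frames=[2,3] (faults so far: 3)
  step 8: ref 1 -> FAULT, evict 2, frames=[1,3] (faults so far: 4)
  step 9: ref 1 -> HIT, frames=[1,3] (faults so far: 4)
  step 10: ref 1 -> HIT, frames=[1,3] (faults so far: 4)
  step 11: ref 1 -> HIT, frames=[1,3] (faults so far: 4)
  LRU total faults: 4
--- Optimal ---
  step 0: ref 2 -> FAULT, frames=[2,-] (faults so far: 1)
  step 1: ref 1 -> FAULT, frames=[2,1] (faults so far: 2)
  step 2: ref 2 -> HIT, frames=[2,1] (faults so far: 2)
  step 3: ref 2 -> HIT, frames=[2,1] (faults so far: 2)
  step 4: ref 3 -> FAULT, evict 2, frames=[3,1] (faults so far: 3)
  step 5: ref 3 -> HIT, frames=[3,1] (faults so far: 3)
  step 6: ref 3 -> HIT, frames=[3,1] (faults so far: 3)
  step 7: ref 3 -> HIT, frames=[3,1] (faults so far: 3)
  step 8: ref 1 -> HIT, frames=[3,1] (faults so far: 3)
  step 9: ref 1 -> HIT, frames=[3,1] (faults so far: 3)
  step 10: ref 1 -> HIT, frames=[3,1] (faults so far: 3)
  step 11: ref 1 -> HIT, frames=[3,1] (faults so far: 3)
  Optimal total faults: 3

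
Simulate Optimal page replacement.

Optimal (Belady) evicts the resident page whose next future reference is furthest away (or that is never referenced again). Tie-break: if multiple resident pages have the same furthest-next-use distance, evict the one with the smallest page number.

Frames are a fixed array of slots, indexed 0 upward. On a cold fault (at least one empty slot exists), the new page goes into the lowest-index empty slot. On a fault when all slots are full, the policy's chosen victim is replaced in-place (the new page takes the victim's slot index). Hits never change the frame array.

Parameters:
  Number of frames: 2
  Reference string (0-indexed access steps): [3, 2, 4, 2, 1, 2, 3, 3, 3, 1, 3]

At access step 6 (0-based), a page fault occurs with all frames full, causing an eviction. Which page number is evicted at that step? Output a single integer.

Step 0: ref 3 -> FAULT, frames=[3,-]
Step 1: ref 2 -> FAULT, frames=[3,2]
Step 2: ref 4 -> FAULT, evict 3, frames=[4,2]
Step 3: ref 2 -> HIT, frames=[4,2]
Step 4: ref 1 -> FAULT, evict 4, frames=[1,2]
Step 5: ref 2 -> HIT, frames=[1,2]
Step 6: ref 3 -> FAULT, evict 2, frames=[1,3]
At step 6: evicted page 2

Answer: 2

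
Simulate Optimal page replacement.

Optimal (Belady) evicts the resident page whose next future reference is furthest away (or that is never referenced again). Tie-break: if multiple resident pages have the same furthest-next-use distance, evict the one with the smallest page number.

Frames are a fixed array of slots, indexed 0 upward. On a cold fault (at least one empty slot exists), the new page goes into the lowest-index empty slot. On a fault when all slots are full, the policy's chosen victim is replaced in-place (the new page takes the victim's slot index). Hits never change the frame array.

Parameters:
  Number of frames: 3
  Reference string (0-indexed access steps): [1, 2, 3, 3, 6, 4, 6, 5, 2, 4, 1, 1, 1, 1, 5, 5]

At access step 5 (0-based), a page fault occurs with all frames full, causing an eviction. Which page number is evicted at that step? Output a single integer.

Step 0: ref 1 -> FAULT, frames=[1,-,-]
Step 1: ref 2 -> FAULT, frames=[1,2,-]
Step 2: ref 3 -> FAULT, frames=[1,2,3]
Step 3: ref 3 -> HIT, frames=[1,2,3]
Step 4: ref 6 -> FAULT, evict 3, frames=[1,2,6]
Step 5: ref 4 -> FAULT, evict 1, frames=[4,2,6]
At step 5: evicted page 1

Answer: 1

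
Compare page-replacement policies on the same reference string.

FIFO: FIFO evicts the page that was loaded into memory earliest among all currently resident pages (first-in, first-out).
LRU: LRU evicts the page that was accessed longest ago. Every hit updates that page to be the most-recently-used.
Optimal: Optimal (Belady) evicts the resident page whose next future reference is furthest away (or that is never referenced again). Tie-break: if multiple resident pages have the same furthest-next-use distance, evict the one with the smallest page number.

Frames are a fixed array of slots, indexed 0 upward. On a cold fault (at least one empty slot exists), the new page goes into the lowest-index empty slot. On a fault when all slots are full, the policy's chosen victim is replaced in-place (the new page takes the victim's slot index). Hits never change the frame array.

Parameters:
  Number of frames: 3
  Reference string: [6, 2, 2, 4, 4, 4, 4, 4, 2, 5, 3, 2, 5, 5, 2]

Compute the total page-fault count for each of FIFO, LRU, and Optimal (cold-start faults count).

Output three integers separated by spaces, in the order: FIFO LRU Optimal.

--- FIFO ---
  step 0: ref 6 -> FAULT, frames=[6,-,-] (faults so far: 1)
  step 1: ref 2 -> FAULT, frames=[6,2,-] (faults so far: 2)
  step 2: ref 2 -> HIT, frames=[6,2,-] (faults so far: 2)
  step 3: ref 4 -> FAULT, frames=[6,2,4] (faults so far: 3)
  step 4: ref 4 -> HIT, frames=[6,2,4] (faults so far: 3)
  step 5: ref 4 -> HIT, frames=[6,2,4] (faults so far: 3)
  step 6: ref 4 -> HIT, frames=[6,2,4] (faults so far: 3)
  step 7: ref 4 -> HIT, frames=[6,2,4] (faults so far: 3)
  step 8: ref 2 -> HIT, frames=[6,2,4] (faults so far: 3)
  step 9: ref 5 -> FAULT, evict 6, frames=[5,2,4] (faults so far: 4)
  step 10: ref 3 -> FAULT, evict 2, frames=[5,3,4] (faults so far: 5)
  step 11: ref 2 -> FAULT, evict 4, frames=[5,3,2] (faults so far: 6)
  step 12: ref 5 -> HIT, frames=[5,3,2] (faults so far: 6)
  step 13: ref 5 -> HIT, frames=[5,3,2] (faults so far: 6)
  step 14: ref 2 -> HIT, frames=[5,3,2] (faults so far: 6)
  FIFO total faults: 6
--- LRU ---
  step 0: ref 6 -> FAULT, frames=[6,-,-] (faults so far: 1)
  step 1: ref 2 -> FAULT, frames=[6,2,-] (faults so far: 2)
  step 2: ref 2 -> HIT, frames=[6,2,-] (faults so far: 2)
  step 3: ref 4 -> FAULT, frames=[6,2,4] (faults so far: 3)
  step 4: ref 4 -> HIT, frames=[6,2,4] (faults so far: 3)
  step 5: ref 4 -> HIT, frames=[6,2,4] (faults so far: 3)
  step 6: ref 4 -> HIT, frames=[6,2,4] (faults so far: 3)
  step 7: ref 4 -> HIT, frames=[6,2,4] (faults so far: 3)
  step 8: ref 2 -> HIT, frames=[6,2,4] (faults so far: 3)
  step 9: ref 5 -> FAULT, evict 6, frames=[5,2,4] (faults so far: 4)
  step 10: ref 3 -> FAULT, evict 4, frames=[5,2,3] (faults so far: 5)
  step 11: ref 2 -> HIT, frames=[5,2,3] (faults so far: 5)
  step 12: ref 5 -> HIT, frames=[5,2,3] (faults so far: 5)
  step 13: ref 5 -> HIT, frames=[5,2,3] (faults so far: 5)
  step 14: ref 2 -> HIT, frames=[5,2,3] (faults so far: 5)
  LRU total faults: 5
--- Optimal ---
  step 0: ref 6 -> FAULT, frames=[6,-,-] (faults so far: 1)
  step 1: ref 2 -> FAULT, frames=[6,2,-] (faults so far: 2)
  step 2: ref 2 -> HIT, frames=[6,2,-] (faults so far: 2)
  step 3: ref 4 -> FAULT, frames=[6,2,4] (faults so far: 3)
  step 4: ref 4 -> HIT, frames=[6,2,4] (faults so far: 3)
  step 5: ref 4 -> HIT, frames=[6,2,4] (faults so far: 3)
  step 6: ref 4 -> HIT, frames=[6,2,4] (faults so far: 3)
  step 7: ref 4 -> HIT, frames=[6,2,4] (faults so far: 3)
  step 8: ref 2 -> HIT, frames=[6,2,4] (faults so far: 3)
  step 9: ref 5 -> FAULT, evict 4, frames=[6,2,5] (faults so far: 4)
  step 10: ref 3 -> FAULT, evict 6, frames=[3,2,5] (faults so far: 5)
  step 11: ref 2 -> HIT, frames=[3,2,5] (faults so far: 5)
  step 12: ref 5 -> HIT, frames=[3,2,5] (faults so far: 5)
  step 13: ref 5 -> HIT, frames=[3,2,5] (faults so far: 5)
  step 14: ref 2 -> HIT, frames=[3,2,5] (faults so far: 5)
  Optimal total faults: 5

Answer: 6 5 5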